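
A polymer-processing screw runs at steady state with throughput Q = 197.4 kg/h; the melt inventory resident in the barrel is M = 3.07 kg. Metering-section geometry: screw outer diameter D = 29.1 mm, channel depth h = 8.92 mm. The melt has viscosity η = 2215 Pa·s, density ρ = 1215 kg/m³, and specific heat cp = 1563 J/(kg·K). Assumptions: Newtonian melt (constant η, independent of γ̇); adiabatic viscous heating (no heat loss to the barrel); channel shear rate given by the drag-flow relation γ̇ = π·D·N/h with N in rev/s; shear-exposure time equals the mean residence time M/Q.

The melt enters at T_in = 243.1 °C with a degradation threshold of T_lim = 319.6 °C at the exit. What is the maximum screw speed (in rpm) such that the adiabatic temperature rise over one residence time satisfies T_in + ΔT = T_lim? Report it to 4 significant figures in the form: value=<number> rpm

Throughput in SI: Q_s = 197.4 kg/h ÷ 3600 s/h = 0.0548333 kg/s
t_res = M / Q_s = 3.07 ÷ 0.0548333 = 55.9878 s
Geometry in SI: D = 29.1 mm → 0.0291 m, h = 8.92 mm → 0.00892 m
Allowable rise: ΔT_a = T_lim − T_in = 319.6 − 243.1 = 76.5 K
γ̇_max² = ΔT_a·ρ·cp/(η·t_res) = 76.5·1215·1563/(2215·55.9878) = 1171.46 s⁻²
γ̇_max = sqrt(1171.46) = 34.2267 s⁻¹
N_max = γ̇_max·h / (π·D) = 34.2267 · 0.00892 / (π · 0.0291) = 3.33954 rev/s = 200.372 rpm

value=200.4 rpm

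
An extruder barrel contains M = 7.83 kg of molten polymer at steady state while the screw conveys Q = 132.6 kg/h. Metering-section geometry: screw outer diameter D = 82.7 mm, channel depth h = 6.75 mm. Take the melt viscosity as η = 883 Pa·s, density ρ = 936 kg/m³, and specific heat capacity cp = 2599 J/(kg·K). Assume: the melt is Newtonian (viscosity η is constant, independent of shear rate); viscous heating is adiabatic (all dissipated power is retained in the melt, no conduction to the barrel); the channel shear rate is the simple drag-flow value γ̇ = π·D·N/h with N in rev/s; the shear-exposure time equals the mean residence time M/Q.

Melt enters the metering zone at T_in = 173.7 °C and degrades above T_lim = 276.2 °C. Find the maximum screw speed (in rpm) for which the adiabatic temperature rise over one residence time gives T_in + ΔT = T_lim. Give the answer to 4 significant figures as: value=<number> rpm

Q_s = Q / 3600 = 132.6 / 3600 = 0.0368333 kg/s
t_res = M / Q_s = 7.83 ÷ 0.0368333 = 212.579 s
D = 82.7 mm = 0.0827 m;  h = 6.75 mm = 0.00675 m
ΔT_a = T_lim − T_in = 276.2 − 173.7 = 102.5 K
Invert ΔT = ηγ̇²t_res/(ρcp) for γ̇: γ̇_max² = ΔT_a ρ cp / (η t_res) = 102.5·936·2599 / (883·212.579) = 1328.39 s⁻²
γ̇_max = sqrt(1328.39) = 36.447 s⁻¹
N_max = γ̇_max h / (πD) = 36.447·0.00675/(π·0.0827) = 0.946914 rev/s → ×60 = 56.8149 rpm

value=56.81 rpm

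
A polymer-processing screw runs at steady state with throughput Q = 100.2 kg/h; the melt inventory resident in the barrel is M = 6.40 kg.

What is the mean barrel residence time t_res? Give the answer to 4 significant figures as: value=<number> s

value=229.9 s

Q_s = Q / 3600 = 100.2 / 3600 = 0.0278333 kg/s
t_res = M / Q_s = 6.40 / 0.0278333 = 229.94 s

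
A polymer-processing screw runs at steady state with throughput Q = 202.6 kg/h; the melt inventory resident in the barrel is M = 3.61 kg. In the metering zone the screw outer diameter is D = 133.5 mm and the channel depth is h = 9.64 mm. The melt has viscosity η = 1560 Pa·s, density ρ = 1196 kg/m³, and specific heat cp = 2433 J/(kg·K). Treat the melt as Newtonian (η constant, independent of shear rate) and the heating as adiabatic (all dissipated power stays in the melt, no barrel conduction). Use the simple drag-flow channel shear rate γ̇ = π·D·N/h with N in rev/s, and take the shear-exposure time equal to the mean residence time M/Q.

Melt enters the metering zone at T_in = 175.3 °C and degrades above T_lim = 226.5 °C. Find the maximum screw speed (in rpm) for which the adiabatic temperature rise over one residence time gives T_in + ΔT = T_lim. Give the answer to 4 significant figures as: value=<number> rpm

value=53.21 rpm

Throughput in SI: Q_s = 202.6 kg/h ÷ 3600 s/h = 0.0562778 kg/s
t_res = M / Q_s = 3.61 ÷ 0.0562778 = 64.1461 s
D = 133.5 mm = 0.1335 m;  h = 9.64 mm = 0.00964 m
Allowable rise: ΔT_a = T_lim − T_in = 226.5 − 175.3 = 51.2 K
Invert ΔT = ηγ̇²t_res/(ρcp) for γ̇: γ̇_max² = ΔT_a ρ cp / (η t_res) = 51.2·1196·2433 / (1560·64.1461) = 1488.84 s⁻²
γ̇_max = sqrt(1488.84) = 38.5855 s⁻¹
N_max = γ̇_max h / (πD) = 38.5855·0.00964/(π·0.1335) = 0.886891 rev/s → ×60 = 53.2134 rpm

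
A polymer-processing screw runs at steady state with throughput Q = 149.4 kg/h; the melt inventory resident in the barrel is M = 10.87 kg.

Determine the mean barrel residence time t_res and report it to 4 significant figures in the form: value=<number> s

Convert throughput: Q = 149.4 kg/h = 149.4/3600 = 0.0415 kg/s
t_res = M / Q_s = 10.87 ÷ 0.0415 = 261.928 s

value=261.9 s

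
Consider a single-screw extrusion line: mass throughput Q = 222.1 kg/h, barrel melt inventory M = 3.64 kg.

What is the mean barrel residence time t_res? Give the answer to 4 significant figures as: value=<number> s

value=59.00 s

Throughput in SI: Q_s = 222.1 kg/h ÷ 3600 s/h = 0.0616944 kg/s
t_res = M / Q_s = 3.64 ÷ 0.0616944 = 59.0005 s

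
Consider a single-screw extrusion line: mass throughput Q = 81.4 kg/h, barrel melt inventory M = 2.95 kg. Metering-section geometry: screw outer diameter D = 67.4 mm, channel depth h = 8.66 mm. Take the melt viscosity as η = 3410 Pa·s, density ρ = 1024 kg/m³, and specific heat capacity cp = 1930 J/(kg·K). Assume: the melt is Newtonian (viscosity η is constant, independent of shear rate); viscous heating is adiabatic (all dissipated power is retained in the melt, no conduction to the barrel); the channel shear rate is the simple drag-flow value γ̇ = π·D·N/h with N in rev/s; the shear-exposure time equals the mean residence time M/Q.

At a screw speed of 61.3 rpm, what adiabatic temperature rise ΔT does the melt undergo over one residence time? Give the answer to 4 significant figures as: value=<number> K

Throughput in SI: Q_s = 81.4 kg/h ÷ 3600 s/h = 0.0226111 kg/s
t_res = M / Q_s = 2.95 ÷ 0.0226111 = 130.467 s
Geometry in metres: D = 67.4 mm → 0.0674 m, h = 8.66 mm → 0.00866 m; screw speed N = 61.3 rpm = 1.02167 rev/s
γ̇ = π·D·N / h = π · 0.0674 · 1.02167 / 0.00866 = 24.9805 s⁻¹
ΔT = η·γ̇²·t_res / (ρ·cp) = 3410 · (24.9805)² · 130.467 / (1024 · 1930) = 140.475 K

value=140.5 K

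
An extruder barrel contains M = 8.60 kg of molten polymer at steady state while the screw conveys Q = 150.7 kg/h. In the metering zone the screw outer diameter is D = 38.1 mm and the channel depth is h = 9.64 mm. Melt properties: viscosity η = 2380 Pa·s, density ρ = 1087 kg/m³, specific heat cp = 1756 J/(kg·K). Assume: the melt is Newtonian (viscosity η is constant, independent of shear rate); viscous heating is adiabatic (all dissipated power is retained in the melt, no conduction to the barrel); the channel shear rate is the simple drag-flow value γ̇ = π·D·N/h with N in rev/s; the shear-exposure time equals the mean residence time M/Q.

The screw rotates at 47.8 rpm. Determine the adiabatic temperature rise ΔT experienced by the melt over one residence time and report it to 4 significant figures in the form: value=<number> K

Convert throughput: Q = 150.7 kg/h = 150.7/3600 = 0.0418611 kg/s
t_res = M / Q_s = 8.60 / 0.0418611 = 205.441 s
D = 38.1 mm = 0.0381 m;  h = 9.64 mm = 0.00964 m;  N = 47.8 rpm / 60 = 0.796667 rev/s
γ̇ = π D N / h = (π)(0.0381)(0.796667) / 0.00964 = 9.89178 s⁻¹
ΔT = η·γ̇²·t_res/(ρ·cp) = [2380 × 9.89178² × 205.441] / [1087 × 1756] = 25.0645 K

value=25.06 K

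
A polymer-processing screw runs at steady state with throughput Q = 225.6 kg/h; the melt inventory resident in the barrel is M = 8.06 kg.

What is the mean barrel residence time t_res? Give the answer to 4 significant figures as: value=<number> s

Throughput in SI: Q_s = 225.6 kg/h ÷ 3600 s/h = 0.0626667 kg/s
t_res = M / Q_s = 8.06 / 0.0626667 = 128.617 s

value=128.6 s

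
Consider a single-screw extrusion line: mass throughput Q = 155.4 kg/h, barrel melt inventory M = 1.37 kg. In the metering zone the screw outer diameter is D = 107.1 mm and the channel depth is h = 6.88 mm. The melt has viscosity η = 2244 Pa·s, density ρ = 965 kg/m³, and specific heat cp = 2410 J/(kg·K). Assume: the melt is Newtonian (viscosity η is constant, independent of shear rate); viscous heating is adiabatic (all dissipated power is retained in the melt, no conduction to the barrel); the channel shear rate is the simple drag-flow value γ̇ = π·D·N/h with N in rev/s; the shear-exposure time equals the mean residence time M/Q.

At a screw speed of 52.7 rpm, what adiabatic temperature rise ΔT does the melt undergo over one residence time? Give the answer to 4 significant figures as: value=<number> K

Throughput in SI: Q_s = 155.4 kg/h ÷ 3600 s/h = 0.0431667 kg/s
t_res = M / Q_s = 1.37 / 0.0431667 = 31.7375 s
Geometry in metres: D = 107.1 mm → 0.1071 m, h = 6.88 mm → 0.00688 m; screw speed N = 52.7 rpm = 0.878333 rev/s
Shear rate: γ̇ = πDN/h = π·0.1071·0.878333/0.00688 = 42.9547 s⁻¹
Adiabatic rise: ΔT = η γ̇² t_res / (ρ cp) = 2244·(42.9547)²·31.7375 / (965·2410) = 56.5029 K

value=56.50 K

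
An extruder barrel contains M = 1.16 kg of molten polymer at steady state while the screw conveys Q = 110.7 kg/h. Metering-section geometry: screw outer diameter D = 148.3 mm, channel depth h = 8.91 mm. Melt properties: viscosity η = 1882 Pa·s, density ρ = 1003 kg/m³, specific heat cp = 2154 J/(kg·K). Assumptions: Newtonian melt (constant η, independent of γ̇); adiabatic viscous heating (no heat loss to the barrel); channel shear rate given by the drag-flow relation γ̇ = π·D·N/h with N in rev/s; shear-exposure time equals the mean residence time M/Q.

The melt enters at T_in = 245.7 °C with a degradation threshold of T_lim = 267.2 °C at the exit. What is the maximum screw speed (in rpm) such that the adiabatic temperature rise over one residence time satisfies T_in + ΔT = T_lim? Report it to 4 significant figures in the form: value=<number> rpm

value=29.35 rpm

Convert throughput: Q = 110.7 kg/h = 110.7/3600 = 0.03075 kg/s
t_res = M / Q_s = 1.16 / 0.03075 = 37.7236 s
D = 148.3 mm = 0.1483 m;  h = 8.91 mm = 0.00891 m
ΔT_a = T_lim − T_in = 267.2 °C − 245.7 °C = 21.5 K
γ̇_max² = ΔT_a·ρ·cp / (η·t_res) = [21.5 × 1003 × 2154] / [1882 × 37.7236] = 654.263 s⁻²
Take the square root: γ̇_max = √(654.263) = 25.5786 s⁻¹
N_max = γ̇_max·h / (π·D) = 25.5786 · 0.00891 / (π · 0.1483) = 0.489174 rev/s = 29.3504 rpm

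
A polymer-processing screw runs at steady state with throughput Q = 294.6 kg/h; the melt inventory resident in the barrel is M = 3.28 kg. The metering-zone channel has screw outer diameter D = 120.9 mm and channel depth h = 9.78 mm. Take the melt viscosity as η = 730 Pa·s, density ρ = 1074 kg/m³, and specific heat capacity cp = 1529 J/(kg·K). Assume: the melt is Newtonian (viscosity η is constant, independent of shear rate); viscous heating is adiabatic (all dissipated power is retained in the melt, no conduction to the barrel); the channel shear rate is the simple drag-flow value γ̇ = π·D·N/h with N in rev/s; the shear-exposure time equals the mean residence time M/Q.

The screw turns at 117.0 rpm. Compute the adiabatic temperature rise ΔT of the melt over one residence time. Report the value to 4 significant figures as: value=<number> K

value=102.2 K

Convert throughput: Q = 294.6 kg/h = 294.6/3600 = 0.0818333 kg/s
Mean residence time: t_res = M/Q_s = 3.28 kg / 0.0818333 kg/s = 40.0815 s
D = 120.9 mm = 0.1209 m;  h = 9.78 mm = 0.00978 m;  N = 117.0 rpm / 60 = 1.95 rev/s
γ̇ = π·D·N / h = π · 0.1209 · 1.95 / 0.00978 = 75.7307 s⁻¹
ΔT = η·γ̇²·t_res / (ρ·cp) = 730 · (75.7307)² · 40.0815 / (1074 · 1529) = 102.188 K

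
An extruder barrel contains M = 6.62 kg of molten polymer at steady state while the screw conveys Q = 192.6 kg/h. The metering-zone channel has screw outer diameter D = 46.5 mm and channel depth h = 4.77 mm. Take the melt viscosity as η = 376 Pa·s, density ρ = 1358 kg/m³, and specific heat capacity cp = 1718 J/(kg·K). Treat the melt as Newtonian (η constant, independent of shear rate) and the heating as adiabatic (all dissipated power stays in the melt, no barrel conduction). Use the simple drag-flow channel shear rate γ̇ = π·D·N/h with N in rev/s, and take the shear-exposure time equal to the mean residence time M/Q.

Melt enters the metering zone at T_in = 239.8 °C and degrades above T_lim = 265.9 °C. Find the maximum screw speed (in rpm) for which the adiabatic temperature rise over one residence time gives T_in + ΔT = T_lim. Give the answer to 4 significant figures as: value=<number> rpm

value=70.88 rpm

Convert throughput: Q = 192.6 kg/h = 192.6/3600 = 0.0535 kg/s
t_res = M / Q_s = 6.62 / 0.0535 = 123.738 s
Geometry in SI: D = 46.5 mm → 0.0465 m, h = 4.77 mm → 0.00477 m
Allowable rise: ΔT_a = T_lim − T_in = 265.9 − 239.8 = 26.1 K
Invert ΔT = ηγ̇²t_res/(ρcp) for γ̇: γ̇_max² = ΔT_a ρ cp / (η t_res) = 26.1·1358·1718 / (376·123.738) = 1308.79 s⁻²
Take the square root: γ̇_max = √(1308.79) = 36.1773 s⁻¹
N_max = γ̇_max h / (πD) = 36.1773·0.00477/(π·0.0465) = 1.18128 rev/s → ×60 = 70.8765 rpm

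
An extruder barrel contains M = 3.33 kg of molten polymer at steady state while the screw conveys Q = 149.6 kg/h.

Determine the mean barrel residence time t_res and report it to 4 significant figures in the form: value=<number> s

value=80.13 s

Q_s = Q / 3600 = 149.6 / 3600 = 0.0415556 kg/s
Mean residence time: t_res = M/Q_s = 3.33 kg / 0.0415556 kg/s = 80.1337 s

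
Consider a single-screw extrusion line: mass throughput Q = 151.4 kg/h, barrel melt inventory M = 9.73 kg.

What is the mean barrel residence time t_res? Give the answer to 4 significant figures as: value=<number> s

Throughput in SI: Q_s = 151.4 kg/h ÷ 3600 s/h = 0.0420556 kg/s
t_res = M / Q_s = 9.73 / 0.0420556 = 231.361 s

value=231.4 s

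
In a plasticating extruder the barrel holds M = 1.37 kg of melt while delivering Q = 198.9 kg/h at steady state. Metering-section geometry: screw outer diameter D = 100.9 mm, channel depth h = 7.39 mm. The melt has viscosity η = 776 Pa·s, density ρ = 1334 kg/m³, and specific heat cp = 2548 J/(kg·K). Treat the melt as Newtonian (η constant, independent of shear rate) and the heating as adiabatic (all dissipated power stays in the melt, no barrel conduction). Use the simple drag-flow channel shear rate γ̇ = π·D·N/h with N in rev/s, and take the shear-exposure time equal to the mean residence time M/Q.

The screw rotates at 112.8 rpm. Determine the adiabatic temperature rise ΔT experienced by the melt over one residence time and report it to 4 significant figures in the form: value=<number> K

Convert throughput: Q = 198.9 kg/h = 198.9/3600 = 0.05525 kg/s
t_res = M / Q_s = 1.37 / 0.05525 = 24.7964 s
D = 100.9 mm = 0.1009 m;  h = 7.39 mm = 0.00739 m;  N = 112.8 rpm / 60 = 1.88 rev/s
Shear rate: γ̇ = πDN/h = π·0.1009·1.88/0.00739 = 80.6407 s⁻¹
ΔT = η·γ̇²·t_res/(ρ·cp) = [776 × 80.6407² × 24.7964] / [1334 × 2548] = 36.8132 K

value=36.81 K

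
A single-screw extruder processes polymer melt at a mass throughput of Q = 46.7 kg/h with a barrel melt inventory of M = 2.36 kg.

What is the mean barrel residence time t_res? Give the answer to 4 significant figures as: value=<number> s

Q_s = Q / 3600 = 46.7 / 3600 = 0.0129722 kg/s
t_res = M / Q_s = 2.36 ÷ 0.0129722 = 181.927 s

value=181.9 s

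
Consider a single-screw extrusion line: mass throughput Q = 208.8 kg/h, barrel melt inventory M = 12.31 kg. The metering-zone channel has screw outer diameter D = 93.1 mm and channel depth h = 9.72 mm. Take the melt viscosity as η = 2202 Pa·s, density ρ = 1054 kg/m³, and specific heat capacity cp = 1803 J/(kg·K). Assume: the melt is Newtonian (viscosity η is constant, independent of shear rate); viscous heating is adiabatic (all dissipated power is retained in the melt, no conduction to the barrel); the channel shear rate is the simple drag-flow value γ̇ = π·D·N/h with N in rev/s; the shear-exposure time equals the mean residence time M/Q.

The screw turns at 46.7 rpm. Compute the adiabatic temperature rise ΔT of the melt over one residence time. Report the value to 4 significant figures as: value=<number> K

value=134.9 K

Convert throughput: Q = 208.8 kg/h = 208.8/3600 = 0.058 kg/s
t_res = M / Q_s = 12.31 / 0.058 = 212.241 s
Geometry in metres: D = 93.1 mm → 0.0931 m, h = 9.72 mm → 0.00972 m; screw speed N = 46.7 rpm = 0.778333 rev/s
Shear rate: γ̇ = πDN/h = π·0.0931·0.778333/0.00972 = 23.4206 s⁻¹
ΔT = η·γ̇²·t_res / (ρ·cp) = 2202 · (23.4206)² · 212.241 / (1054 · 1803) = 134.899 K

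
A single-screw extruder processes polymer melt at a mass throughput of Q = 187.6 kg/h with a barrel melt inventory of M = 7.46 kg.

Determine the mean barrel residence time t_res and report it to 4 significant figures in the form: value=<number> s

Throughput in SI: Q_s = 187.6 kg/h ÷ 3600 s/h = 0.0521111 kg/s
t_res = M / Q_s = 7.46 / 0.0521111 = 143.156 s

value=143.2 s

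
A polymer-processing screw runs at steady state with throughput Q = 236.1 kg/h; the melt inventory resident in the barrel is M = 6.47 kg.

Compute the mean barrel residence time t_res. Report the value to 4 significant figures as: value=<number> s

value=98.65 s

Convert throughput: Q = 236.1 kg/h = 236.1/3600 = 0.0655833 kg/s
t_res = M / Q_s = 6.47 ÷ 0.0655833 = 98.6531 s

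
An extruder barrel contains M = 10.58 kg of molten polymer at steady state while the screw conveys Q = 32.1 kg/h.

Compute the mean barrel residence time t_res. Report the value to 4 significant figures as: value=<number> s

Convert throughput: Q = 32.1 kg/h = 32.1/3600 = 0.00891667 kg/s
t_res = M / Q_s = 10.58 / 0.00891667 = 1186.54 s

value=1187. s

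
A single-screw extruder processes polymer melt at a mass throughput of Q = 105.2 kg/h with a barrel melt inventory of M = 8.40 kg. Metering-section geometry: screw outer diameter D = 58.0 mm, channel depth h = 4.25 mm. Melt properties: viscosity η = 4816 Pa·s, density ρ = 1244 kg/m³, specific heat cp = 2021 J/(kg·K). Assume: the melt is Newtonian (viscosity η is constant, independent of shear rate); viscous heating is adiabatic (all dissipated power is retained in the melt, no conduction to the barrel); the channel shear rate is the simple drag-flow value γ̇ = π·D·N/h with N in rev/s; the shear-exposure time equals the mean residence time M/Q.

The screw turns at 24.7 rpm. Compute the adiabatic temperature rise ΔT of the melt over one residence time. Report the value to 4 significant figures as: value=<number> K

value=171.5 K

Convert throughput: Q = 105.2 kg/h = 105.2/3600 = 0.0292222 kg/s
t_res = M / Q_s = 8.40 ÷ 0.0292222 = 287.452 s
D = 58.0 mm = 0.058 m;  h = 4.25 mm = 0.00425 m;  N = 24.7 rpm / 60 = 0.411667 rev/s
γ̇ = π D N / h = (π)(0.058)(0.411667) / 0.00425 = 17.6496 s⁻¹
Adiabatic rise: ΔT = η γ̇² t_res / (ρ cp) = 4816·(17.6496)²·287.452 / (1244·2021) = 171.528 K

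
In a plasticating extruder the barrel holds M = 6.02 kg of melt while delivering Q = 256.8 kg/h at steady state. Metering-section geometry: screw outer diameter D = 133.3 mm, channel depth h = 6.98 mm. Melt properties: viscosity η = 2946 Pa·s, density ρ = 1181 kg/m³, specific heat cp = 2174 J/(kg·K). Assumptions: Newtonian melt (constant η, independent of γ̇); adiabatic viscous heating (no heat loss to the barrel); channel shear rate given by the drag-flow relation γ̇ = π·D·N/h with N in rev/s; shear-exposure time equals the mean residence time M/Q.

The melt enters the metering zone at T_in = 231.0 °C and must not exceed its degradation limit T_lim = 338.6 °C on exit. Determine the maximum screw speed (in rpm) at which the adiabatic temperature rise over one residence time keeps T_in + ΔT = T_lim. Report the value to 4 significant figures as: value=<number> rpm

Convert throughput: Q = 256.8 kg/h = 256.8/3600 = 0.0713333 kg/s
t_res = M / Q_s = 6.02 / 0.0713333 = 84.3925 s
Convert to metres: D = 0.1333 m, h = 0.00698 m
ΔT_a = T_lim − T_in = 338.6 °C − 231.0 °C = 107.6 K
γ̇_max² = ΔT_a·ρ·cp / (η·t_res) = [107.6 × 1181 × 2174] / [2946 × 84.3925] = 1111.18 s⁻²
Take the square root: γ̇_max = √(1111.18) = 33.3344 s⁻¹
N_max = γ̇_max h / (πD) = 33.3344·0.00698/(π·0.1333) = 0.555607 rev/s → ×60 = 33.3364 rpm

value=33.34 rpm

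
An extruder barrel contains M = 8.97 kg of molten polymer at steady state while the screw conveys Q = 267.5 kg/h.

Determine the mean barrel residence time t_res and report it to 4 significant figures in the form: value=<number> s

value=120.7 s

Throughput in SI: Q_s = 267.5 kg/h ÷ 3600 s/h = 0.0743056 kg/s
Mean residence time: t_res = M/Q_s = 8.97 kg / 0.0743056 kg/s = 120.718 s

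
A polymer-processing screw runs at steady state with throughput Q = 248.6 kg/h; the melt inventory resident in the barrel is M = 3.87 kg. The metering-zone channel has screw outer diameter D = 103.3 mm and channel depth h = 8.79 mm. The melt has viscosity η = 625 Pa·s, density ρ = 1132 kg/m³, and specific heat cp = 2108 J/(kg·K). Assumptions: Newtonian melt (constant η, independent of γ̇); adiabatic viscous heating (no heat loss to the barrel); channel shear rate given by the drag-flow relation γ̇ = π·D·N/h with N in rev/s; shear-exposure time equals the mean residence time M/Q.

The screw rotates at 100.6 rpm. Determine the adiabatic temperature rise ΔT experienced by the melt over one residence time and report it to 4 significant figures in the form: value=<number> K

Convert throughput: Q = 248.6 kg/h = 248.6/3600 = 0.0690556 kg/s
t_res = M / Q_s = 3.87 / 0.0690556 = 56.0418 s
Convert to SI: D = 0.1033 m, h = 0.00879 m, N = 100.6/60 = 1.67667 rev/s
γ̇ = π·D·N / h = π · 0.1033 · 1.67667 / 0.00879 = 61.9025 s⁻¹
ΔT = η·γ̇²·t_res/(ρ·cp) = [625 × 61.9025² × 56.0418] / [1132 × 2108] = 56.246 K

value=56.25 K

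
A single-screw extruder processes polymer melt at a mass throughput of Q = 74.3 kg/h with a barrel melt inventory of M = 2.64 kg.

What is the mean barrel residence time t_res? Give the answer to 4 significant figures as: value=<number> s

Throughput in SI: Q_s = 74.3 kg/h ÷ 3600 s/h = 0.0206389 kg/s
Mean residence time: t_res = M/Q_s = 2.64 kg / 0.0206389 kg/s = 127.914 s

value=127.9 s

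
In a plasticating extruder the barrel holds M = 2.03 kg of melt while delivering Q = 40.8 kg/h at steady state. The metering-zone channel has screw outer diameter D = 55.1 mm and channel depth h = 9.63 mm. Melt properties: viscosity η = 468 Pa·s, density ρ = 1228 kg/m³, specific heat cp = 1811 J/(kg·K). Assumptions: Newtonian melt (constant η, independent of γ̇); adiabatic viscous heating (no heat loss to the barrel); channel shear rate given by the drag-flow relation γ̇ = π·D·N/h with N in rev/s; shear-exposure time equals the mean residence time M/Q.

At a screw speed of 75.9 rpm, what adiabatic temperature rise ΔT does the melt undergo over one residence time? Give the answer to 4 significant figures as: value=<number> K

Throughput in SI: Q_s = 40.8 kg/h ÷ 3600 s/h = 0.0113333 kg/s
t_res = M / Q_s = 2.03 / 0.0113333 = 179.118 s
D = 55.1 mm = 0.0551 m;  h = 9.63 mm = 0.00963 m;  N = 75.9 rpm / 60 = 1.265 rev/s
Shear rate: γ̇ = πDN/h = π·0.0551·1.265/0.00963 = 22.7387 s⁻¹
Adiabatic rise: ΔT = η γ̇² t_res / (ρ cp) = 468·(22.7387)²·179.118 / (1228·1811) = 19.4894 K

value=19.49 K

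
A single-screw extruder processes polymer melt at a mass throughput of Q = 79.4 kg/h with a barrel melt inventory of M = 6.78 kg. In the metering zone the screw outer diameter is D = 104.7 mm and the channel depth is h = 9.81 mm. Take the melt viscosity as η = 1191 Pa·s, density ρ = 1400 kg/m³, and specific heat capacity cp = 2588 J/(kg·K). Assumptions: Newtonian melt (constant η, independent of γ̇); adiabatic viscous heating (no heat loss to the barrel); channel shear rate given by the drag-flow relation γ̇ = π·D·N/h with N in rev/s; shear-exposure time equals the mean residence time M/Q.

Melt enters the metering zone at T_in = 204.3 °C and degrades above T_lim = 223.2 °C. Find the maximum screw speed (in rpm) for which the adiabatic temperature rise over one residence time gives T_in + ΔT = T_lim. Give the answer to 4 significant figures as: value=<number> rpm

value=24.47 rpm

Throughput in SI: Q_s = 79.4 kg/h ÷ 3600 s/h = 0.0220556 kg/s
t_res = M / Q_s = 6.78 / 0.0220556 = 307.406 s
D = 104.7 mm = 0.1047 m;  h = 9.81 mm = 0.00981 m
ΔT_a = T_lim − T_in = 223.2 °C − 204.3 °C = 18.9 K
γ̇_max² = ΔT_a·ρ·cp/(η·t_res) = 18.9·1400·2588/(1191·307.406) = 187.038 s⁻²
γ̇_max = √187.038 = 13.6762 s⁻¹
Solve γ̇ = πDN/h for N: N_max = γ̇_max·h/(π·D) = 13.6762 × 0.00981 / (π × 0.1047) = 0.407885 rev/s = 24.4731 rpm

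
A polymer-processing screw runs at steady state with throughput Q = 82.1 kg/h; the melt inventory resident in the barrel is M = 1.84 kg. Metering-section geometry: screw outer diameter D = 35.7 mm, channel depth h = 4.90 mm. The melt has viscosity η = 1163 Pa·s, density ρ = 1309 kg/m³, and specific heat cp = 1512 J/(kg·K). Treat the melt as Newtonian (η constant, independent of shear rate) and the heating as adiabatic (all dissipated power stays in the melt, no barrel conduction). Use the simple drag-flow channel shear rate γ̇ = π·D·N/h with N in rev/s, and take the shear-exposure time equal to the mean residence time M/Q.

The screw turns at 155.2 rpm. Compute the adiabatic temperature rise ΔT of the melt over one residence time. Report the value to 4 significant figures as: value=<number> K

value=166.2 K

Q_s = Q / 3600 = 82.1 / 3600 = 0.0228056 kg/s
t_res = M / Q_s = 1.84 / 0.0228056 = 80.6821 s
Geometry in metres: D = 35.7 mm → 0.0357 m, h = 4.90 mm → 0.0049 m; screw speed N = 155.2 rpm = 2.58667 rev/s
γ̇ = π D N / h = (π)(0.0357)(2.58667) / 0.0049 = 59.2056 s⁻¹
Adiabatic rise: ΔT = η γ̇² t_res / (ρ cp) = 1163·(59.2056)²·80.6821 / (1309·1512) = 166.184 K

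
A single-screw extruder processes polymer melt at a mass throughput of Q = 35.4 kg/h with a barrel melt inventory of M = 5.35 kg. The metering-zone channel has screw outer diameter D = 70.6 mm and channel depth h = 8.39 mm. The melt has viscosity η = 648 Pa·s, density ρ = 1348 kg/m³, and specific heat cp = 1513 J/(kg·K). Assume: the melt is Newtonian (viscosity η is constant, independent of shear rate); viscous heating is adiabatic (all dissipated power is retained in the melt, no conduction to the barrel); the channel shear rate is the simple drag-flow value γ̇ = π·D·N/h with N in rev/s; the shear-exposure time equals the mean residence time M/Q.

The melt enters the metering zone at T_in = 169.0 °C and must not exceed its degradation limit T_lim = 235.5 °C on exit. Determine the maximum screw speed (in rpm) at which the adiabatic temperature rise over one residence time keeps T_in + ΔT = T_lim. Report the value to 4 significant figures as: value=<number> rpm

Throughput in SI: Q_s = 35.4 kg/h ÷ 3600 s/h = 0.00983333 kg/s
Mean residence time: t_res = M/Q_s = 5.35 kg / 0.00983333 kg/s = 544.068 s
Geometry in SI: D = 70.6 mm → 0.0706 m, h = 8.39 mm → 0.00839 m
ΔT_a = T_lim − T_in = 235.5 − 169.0 = 66.5 K
γ̇_max² = ΔT_a·ρ·cp/(η·t_res) = 66.5·1348·1513/(648·544.068) = 384.7 s⁻²
Take the square root: γ̇_max = √(384.7) = 19.6138 s⁻¹
N_max = γ̇_max h / (πD) = 19.6138·0.00839/(π·0.0706) = 0.74194 rev/s → ×60 = 44.5164 rpm

value=44.52 rpm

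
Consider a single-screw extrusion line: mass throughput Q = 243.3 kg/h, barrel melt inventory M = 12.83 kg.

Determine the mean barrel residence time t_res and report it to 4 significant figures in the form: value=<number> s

value=189.8 s

Convert throughput: Q = 243.3 kg/h = 243.3/3600 = 0.0675833 kg/s
t_res = M / Q_s = 12.83 / 0.0675833 = 189.84 s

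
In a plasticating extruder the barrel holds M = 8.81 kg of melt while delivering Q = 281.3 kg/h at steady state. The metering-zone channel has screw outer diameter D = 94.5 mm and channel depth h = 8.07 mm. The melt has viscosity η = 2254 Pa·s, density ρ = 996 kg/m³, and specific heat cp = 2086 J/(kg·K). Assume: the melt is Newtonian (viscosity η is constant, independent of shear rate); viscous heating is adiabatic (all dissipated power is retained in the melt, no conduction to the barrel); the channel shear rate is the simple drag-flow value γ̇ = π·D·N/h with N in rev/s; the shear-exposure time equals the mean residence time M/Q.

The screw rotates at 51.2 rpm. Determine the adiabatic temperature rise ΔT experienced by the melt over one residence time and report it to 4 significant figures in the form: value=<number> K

Q_s = Q / 3600 = 281.3 / 3600 = 0.0781389 kg/s
Mean residence time: t_res = M/Q_s = 8.81 kg / 0.0781389 kg/s = 112.748 s
Convert to SI: D = 0.0945 m, h = 0.00807 m, N = 51.2/60 = 0.853333 rev/s
γ̇ = π·D·N / h = π · 0.0945 · 0.853333 / 0.00807 = 31.3926 s⁻¹
ΔT = η·γ̇²·t_res/(ρ·cp) = [2254 × 31.3926² × 112.748] / [996 × 2086] = 120.543 K

value=120.5 K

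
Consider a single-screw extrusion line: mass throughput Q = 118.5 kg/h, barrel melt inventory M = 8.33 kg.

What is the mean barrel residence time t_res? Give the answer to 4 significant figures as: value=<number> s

value=253.1 s

Q_s = Q / 3600 = 118.5 / 3600 = 0.0329167 kg/s
t_res = M / Q_s = 8.33 / 0.0329167 = 253.063 s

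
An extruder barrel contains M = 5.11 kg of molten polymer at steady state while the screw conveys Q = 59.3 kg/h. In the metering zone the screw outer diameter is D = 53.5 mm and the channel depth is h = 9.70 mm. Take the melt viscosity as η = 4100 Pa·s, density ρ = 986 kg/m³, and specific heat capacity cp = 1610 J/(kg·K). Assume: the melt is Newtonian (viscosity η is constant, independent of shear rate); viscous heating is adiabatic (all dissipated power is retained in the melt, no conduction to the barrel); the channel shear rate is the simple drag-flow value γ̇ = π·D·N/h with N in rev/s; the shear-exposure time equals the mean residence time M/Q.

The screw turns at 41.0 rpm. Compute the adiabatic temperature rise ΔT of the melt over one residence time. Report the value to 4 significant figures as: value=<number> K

Q_s = Q / 3600 = 59.3 / 3600 = 0.0164722 kg/s
t_res = M / Q_s = 5.11 / 0.0164722 = 310.219 s
Convert to SI: D = 0.0535 m, h = 0.0097 m, N = 41.0/60 = 0.683333 rev/s
γ̇ = π D N / h = (π)(0.0535)(0.683333) / 0.0097 = 11.8403 s⁻¹
ΔT = η·γ̇²·t_res/(ρ·cp) = [4100 × 11.8403² × 310.219] / [986 × 1610] = 112.326 K

value=112.3 K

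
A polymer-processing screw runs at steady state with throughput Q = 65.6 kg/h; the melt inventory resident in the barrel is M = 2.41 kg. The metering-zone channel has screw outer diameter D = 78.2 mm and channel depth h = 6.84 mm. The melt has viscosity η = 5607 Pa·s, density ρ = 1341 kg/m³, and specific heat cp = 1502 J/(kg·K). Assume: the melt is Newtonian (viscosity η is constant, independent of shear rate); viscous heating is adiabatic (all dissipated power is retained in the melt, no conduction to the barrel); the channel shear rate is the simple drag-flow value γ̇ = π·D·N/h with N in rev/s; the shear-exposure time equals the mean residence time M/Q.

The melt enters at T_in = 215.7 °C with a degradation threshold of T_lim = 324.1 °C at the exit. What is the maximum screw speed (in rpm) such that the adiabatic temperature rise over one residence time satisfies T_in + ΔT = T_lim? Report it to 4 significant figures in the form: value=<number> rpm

value=28.66 rpm

Q_s = Q / 3600 = 65.6 / 3600 = 0.0182222 kg/s
t_res = M / Q_s = 2.41 / 0.0182222 = 132.256 s
Convert to metres: D = 0.0782 m, h = 0.00684 m
ΔT_a = T_lim − T_in = 324.1 − 215.7 = 108.4 K
Invert ΔT = ηγ̇²t_res/(ρcp) for γ̇: γ̇_max² = ΔT_a ρ cp / (η t_res) = 108.4·1341·1502 / (5607·132.256) = 294.43 s⁻²
γ̇_max = sqrt(294.43) = 17.159 s⁻¹
Solve γ̇ = πDN/h for N: N_max = γ̇_max·h/(π·D) = 17.159 × 0.00684 / (π × 0.0782) = 0.477739 rev/s = 28.6643 rpm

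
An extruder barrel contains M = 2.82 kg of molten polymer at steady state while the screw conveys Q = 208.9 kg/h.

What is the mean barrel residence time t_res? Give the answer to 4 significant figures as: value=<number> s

Convert throughput: Q = 208.9 kg/h = 208.9/3600 = 0.0580278 kg/s
Mean residence time: t_res = M/Q_s = 2.82 kg / 0.0580278 kg/s = 48.5974 s

value=48.60 s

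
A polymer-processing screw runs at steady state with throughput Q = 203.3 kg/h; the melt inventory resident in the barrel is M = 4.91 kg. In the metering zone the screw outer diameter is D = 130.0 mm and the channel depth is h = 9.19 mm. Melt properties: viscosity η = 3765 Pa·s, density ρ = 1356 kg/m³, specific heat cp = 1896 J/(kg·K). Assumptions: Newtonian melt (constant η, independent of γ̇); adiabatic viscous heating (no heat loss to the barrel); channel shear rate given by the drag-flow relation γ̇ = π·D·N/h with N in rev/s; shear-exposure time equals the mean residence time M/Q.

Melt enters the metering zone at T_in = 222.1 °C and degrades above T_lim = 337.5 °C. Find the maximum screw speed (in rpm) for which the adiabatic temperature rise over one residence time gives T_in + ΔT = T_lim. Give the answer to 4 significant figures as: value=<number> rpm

Throughput in SI: Q_s = 203.3 kg/h ÷ 3600 s/h = 0.0564722 kg/s
t_res = M / Q_s = 4.91 / 0.0564722 = 86.9454 s
Geometry in SI: D = 130.0 mm → 0.13 m, h = 9.19 mm → 0.00919 m
ΔT_a = T_lim − T_in = 337.5 − 222.1 = 115.4 K
γ̇_max² = ΔT_a·ρ·cp / (η·t_res) = [115.4 × 1356 × 1896] / [3765 × 86.9454] = 906.342 s⁻²
Take the square root: γ̇_max = √(906.342) = 30.1055 s⁻¹
N_max = γ̇_max h / (πD) = 30.1055·0.00919/(π·0.13) = 0.677436 rev/s → ×60 = 40.6462 rpm

value=40.65 rpm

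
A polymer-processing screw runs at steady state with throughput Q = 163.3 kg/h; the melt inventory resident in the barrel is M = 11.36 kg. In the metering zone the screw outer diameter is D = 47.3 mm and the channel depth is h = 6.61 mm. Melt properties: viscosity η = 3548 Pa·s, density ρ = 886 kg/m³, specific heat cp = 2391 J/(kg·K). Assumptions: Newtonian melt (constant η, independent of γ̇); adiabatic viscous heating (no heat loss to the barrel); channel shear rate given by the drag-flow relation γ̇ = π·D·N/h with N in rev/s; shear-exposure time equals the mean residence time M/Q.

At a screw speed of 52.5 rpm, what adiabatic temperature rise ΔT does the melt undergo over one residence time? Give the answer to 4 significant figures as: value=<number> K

Throughput in SI: Q_s = 163.3 kg/h ÷ 3600 s/h = 0.0453611 kg/s
Mean residence time: t_res = M/Q_s = 11.36 kg / 0.0453611 kg/s = 250.435 s
Geometry in metres: D = 47.3 mm → 0.0473 m, h = 6.61 mm → 0.00661 m; screw speed N = 52.5 rpm = 0.875 rev/s
Shear rate: γ̇ = πDN/h = π·0.0473·0.875/0.00661 = 19.6706 s⁻¹
ΔT = η·γ̇²·t_res / (ρ·cp) = 3548 · (19.6706)² · 250.435 / (886 · 2391) = 162.293 K

value=162.3 K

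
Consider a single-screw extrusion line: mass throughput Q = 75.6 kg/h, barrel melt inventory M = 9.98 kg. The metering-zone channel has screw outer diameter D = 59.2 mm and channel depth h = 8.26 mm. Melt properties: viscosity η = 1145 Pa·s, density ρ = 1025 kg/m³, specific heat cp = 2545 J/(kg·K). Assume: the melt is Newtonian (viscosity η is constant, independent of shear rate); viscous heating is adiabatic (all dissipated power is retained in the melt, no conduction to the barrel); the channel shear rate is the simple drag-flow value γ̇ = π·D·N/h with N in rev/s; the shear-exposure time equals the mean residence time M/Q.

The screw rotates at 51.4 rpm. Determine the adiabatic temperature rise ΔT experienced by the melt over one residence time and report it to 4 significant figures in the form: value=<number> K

Convert throughput: Q = 75.6 kg/h = 75.6/3600 = 0.021 kg/s
Mean residence time: t_res = M/Q_s = 9.98 kg / 0.021 kg/s = 475.238 s
Geometry in metres: D = 59.2 mm → 0.0592 m, h = 8.26 mm → 0.00826 m; screw speed N = 51.4 rpm = 0.856667 rev/s
γ̇ = π D N / h = (π)(0.0592)(0.856667) / 0.00826 = 19.2887 s⁻¹
ΔT = η·γ̇²·t_res/(ρ·cp) = [1145 × 19.2887² × 475.238] / [1025 × 2545] = 77.609 K

value=77.61 K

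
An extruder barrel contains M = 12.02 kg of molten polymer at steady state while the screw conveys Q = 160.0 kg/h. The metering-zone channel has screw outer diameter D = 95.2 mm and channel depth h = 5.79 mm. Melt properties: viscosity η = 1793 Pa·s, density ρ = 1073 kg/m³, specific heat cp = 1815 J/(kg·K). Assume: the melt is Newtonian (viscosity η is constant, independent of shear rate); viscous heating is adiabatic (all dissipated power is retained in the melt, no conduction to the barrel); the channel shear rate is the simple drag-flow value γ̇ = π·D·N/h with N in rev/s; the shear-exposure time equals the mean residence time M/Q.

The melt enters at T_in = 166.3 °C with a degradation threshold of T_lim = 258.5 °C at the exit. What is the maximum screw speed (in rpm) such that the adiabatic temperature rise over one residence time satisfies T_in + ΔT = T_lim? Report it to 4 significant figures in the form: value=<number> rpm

Convert throughput: Q = 160.0 kg/h = 160.0/3600 = 0.0444444 kg/s
t_res = M / Q_s = 12.02 / 0.0444444 = 270.45 s
D = 95.2 mm = 0.0952 m;  h = 5.79 mm = 0.00579 m
Allowable rise: ΔT_a = T_lim − T_in = 258.5 − 166.3 = 92.2 K
γ̇_max² = ΔT_a·ρ·cp / (η·t_res) = [92.2 × 1073 × 1815] / [1793 × 270.45] = 370.288 s⁻²
γ̇_max = √370.288 = 19.2429 s⁻¹
Solve γ̇ = πDN/h for N: N_max = γ̇_max·h/(π·D) = 19.2429 × 0.00579 / (π × 0.0952) = 0.37253 rev/s = 22.3518 rpm

value=22.35 rpm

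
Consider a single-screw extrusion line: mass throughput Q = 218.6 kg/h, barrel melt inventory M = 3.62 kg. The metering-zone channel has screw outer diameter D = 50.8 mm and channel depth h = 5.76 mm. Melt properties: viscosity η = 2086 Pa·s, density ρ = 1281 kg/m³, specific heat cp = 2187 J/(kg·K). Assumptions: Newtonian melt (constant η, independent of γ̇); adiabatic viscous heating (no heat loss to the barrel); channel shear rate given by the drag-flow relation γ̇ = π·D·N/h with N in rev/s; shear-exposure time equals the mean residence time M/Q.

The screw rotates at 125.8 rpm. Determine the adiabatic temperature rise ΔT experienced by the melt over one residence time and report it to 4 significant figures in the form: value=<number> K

value=149.8 K

Convert throughput: Q = 218.6 kg/h = 218.6/3600 = 0.0607222 kg/s
t_res = M / Q_s = 3.62 ÷ 0.0607222 = 59.6157 s
Geometry in metres: D = 50.8 mm → 0.0508 m, h = 5.76 mm → 0.00576 m; screw speed N = 125.8 rpm = 2.09667 rev/s
Shear rate: γ̇ = πDN/h = π·0.0508·2.09667/0.00576 = 58.0926 s⁻¹
ΔT = η·γ̇²·t_res/(ρ·cp) = [2086 × 58.0926² × 59.6157] / [1281 × 2187] = 149.802 K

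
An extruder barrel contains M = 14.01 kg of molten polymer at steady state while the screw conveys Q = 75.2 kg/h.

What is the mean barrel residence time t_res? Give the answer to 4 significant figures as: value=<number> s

value=670.7 s

Convert throughput: Q = 75.2 kg/h = 75.2/3600 = 0.0208889 kg/s
t_res = M / Q_s = 14.01 ÷ 0.0208889 = 670.691 s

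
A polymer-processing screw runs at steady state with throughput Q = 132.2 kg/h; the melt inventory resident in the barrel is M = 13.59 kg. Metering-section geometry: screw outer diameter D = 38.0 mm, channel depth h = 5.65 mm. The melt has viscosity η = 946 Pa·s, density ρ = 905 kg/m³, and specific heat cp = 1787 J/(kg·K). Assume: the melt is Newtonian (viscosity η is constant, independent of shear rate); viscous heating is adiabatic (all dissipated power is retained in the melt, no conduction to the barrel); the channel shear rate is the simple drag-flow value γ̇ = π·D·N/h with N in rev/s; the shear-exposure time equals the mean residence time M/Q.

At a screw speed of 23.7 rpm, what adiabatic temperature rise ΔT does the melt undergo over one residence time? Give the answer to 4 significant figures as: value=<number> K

Q_s = Q / 3600 = 132.2 / 3600 = 0.0367222 kg/s
t_res = M / Q_s = 13.59 / 0.0367222 = 370.076 s
D = 38.0 mm = 0.038 m;  h = 5.65 mm = 0.00565 m;  N = 23.7 rpm / 60 = 0.395 rev/s
γ̇ = π D N / h = (π)(0.038)(0.395) / 0.00565 = 8.34607 s⁻¹
Adiabatic rise: ΔT = η γ̇² t_res / (ρ cp) = 946·(8.34607)²·370.076 / (905·1787) = 15.079 K

value=15.08 K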